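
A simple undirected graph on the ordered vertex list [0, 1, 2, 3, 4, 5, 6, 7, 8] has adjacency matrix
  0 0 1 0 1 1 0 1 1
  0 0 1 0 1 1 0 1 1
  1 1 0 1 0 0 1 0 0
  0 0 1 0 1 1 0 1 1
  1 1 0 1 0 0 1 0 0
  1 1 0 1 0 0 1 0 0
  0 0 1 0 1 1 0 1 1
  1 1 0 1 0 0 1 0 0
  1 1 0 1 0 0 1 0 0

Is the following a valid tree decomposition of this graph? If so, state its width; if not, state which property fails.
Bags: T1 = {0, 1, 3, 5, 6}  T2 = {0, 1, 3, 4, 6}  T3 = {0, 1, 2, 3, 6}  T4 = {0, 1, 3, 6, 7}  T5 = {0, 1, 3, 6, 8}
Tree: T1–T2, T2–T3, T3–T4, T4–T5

Vertex coverage: the bags together contain {0, 1, 2, 3, 4, 5, 6, 7, 8}, the full vertex set. Edge coverage: each edge of G has both endpoints in at least one bag. Running intersection: for every vertex, the bags containing it form a connected subtree. All three properties hold, so this is a valid tree decomposition of width max|bag| − 1 = 4, and hence tw(G) ≤ 4.

Yes; width 4.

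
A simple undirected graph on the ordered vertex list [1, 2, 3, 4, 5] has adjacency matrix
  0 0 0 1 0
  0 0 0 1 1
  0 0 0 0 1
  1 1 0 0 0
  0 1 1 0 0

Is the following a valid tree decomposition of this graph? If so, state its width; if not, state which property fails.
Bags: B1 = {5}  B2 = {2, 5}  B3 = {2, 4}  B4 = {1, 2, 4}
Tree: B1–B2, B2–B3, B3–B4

No — vertex 3 appears in no bag.

A tree decomposition must satisfy three properties: every vertex lies in some bag; for every edge, both endpoints lie together in some bag; and for every vertex, the bags containing it form a connected subtree. Here vertex 3 appears in no bag, so the decomposition is invalid.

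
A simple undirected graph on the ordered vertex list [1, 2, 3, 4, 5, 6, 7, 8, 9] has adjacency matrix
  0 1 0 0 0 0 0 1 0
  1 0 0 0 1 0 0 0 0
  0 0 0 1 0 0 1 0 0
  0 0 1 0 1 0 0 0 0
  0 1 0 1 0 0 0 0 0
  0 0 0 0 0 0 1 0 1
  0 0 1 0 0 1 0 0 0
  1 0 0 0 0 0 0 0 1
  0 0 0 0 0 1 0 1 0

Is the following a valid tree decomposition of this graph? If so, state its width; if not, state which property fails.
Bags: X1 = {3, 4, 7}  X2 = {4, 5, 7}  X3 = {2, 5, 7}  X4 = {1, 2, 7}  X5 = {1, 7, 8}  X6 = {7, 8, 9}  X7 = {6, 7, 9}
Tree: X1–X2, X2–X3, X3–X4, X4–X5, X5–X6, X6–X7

Vertex coverage: the bags together contain {1, 2, 3, 4, 5, 6, 7, 8, 9}, the full vertex set. Edge coverage: each edge of G has both endpoints in at least one bag. Running intersection: for every vertex, the bags containing it form a connected subtree. All three properties hold, so this is a valid tree decomposition of width max|bag| − 1 = 2, and hence tw(G) ≤ 2.

Yes; width 2.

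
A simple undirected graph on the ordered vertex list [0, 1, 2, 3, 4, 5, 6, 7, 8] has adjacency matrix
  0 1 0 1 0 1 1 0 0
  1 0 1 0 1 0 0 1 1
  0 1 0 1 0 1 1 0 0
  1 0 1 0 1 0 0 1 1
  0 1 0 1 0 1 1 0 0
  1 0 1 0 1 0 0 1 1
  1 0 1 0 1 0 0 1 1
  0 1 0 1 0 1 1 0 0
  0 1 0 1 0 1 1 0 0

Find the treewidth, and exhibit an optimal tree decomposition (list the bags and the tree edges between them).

Treewidth 4.
Bags: B1 = {1, 3, 5, 6, 7}  B2 = {0, 1, 3, 5, 6}  B3 = {1, 3, 4, 5, 6}  B4 = {1, 2, 3, 5, 6}  B5 = {1, 3, 5, 6, 8}
Tree: B1–B2, B2–B3, B3–B4, B4–B5

Every bag has size at most 5, so the width is 5 − 1 = 4 and tw(G) ≤ 4. For the lower bound: the 5 vertex sets {6,7}, {0,3}, {1,4}, {5}, {2} are disjoint, each induces a connected subgraph, and every pair is joined by at least one edge of G. Contracting each set to a single vertex therefore yields K_{5} as a minor, and since treewidth is minor-monotone, tw(G) ≥ tw(K_{5}) = 4. Combining the bounds, tw(G) = 4.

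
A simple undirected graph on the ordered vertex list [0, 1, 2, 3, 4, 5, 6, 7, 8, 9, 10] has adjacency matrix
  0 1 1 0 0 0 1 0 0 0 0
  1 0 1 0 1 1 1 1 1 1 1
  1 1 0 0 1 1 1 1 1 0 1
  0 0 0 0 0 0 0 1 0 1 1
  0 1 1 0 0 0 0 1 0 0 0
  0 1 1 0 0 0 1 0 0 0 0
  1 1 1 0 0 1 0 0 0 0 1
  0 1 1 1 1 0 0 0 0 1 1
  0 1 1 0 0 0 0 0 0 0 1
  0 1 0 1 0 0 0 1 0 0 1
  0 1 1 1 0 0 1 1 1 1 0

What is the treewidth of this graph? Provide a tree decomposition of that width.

Each bag holds 4 vertices, so the decomposition has width 3, which upper-bounds the treewidth. Conversely, {1, 7, 9, 10} is a clique of size 4, and the vertices of any clique must share a bag in every tree decomposition; so some bag has ≥ 4 vertices and tw(G) ≥ 3. Therefore the treewidth is 3.

Treewidth 3.
One such decomposition:
Bags: B1 = {1, 7, 9, 10}  B2 = {3, 7, 9, 10}  B3 = {1, 2, 7, 10}  B4 = {1, 2, 6, 10}  B5 = {1, 2, 8, 10}  B6 = {1, 2, 5, 6}  B7 = {0, 1, 2, 6}  B8 = {1, 2, 4, 7}
Tree: B1–B2, B1–B3, B3–B4, B4–B5, B4–B6, B6–B7, B3–B8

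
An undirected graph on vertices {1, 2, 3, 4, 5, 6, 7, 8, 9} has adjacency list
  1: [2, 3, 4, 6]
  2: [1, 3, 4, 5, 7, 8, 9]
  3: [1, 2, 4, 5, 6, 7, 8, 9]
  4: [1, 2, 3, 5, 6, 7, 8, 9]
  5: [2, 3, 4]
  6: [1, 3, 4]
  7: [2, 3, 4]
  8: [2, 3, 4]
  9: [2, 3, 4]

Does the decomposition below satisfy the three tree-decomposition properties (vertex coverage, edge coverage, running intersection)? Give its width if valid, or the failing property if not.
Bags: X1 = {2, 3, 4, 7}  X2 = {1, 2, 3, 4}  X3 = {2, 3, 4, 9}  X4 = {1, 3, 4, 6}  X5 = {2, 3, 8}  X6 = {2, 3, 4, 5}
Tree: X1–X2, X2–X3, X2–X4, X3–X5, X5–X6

No — edge (4,8) lies in no bag.

A tree decomposition must satisfy three properties: every vertex lies in some bag; for every edge, both endpoints lie together in some bag; and for every vertex, the bags containing it form a connected subtree. Here edge (4,8) lies in no bag, so the decomposition is invalid.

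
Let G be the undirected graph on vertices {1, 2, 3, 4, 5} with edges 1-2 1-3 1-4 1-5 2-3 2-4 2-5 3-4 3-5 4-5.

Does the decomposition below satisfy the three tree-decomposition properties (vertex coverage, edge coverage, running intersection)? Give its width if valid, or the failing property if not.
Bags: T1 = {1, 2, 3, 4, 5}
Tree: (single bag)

Yes; width 4.

Checking the three conditions: (i) the bags cover all of {1, 2, 3, 4, 5}; (ii) for each edge, some bag contains both endpoints; (iii) the bags containing any fixed vertex form a subtree. All hold, so the decomposition is valid with width 5 − 1 = 4.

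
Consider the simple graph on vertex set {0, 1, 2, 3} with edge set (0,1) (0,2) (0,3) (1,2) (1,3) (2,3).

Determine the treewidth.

3

A width-3 tree decomposition is:
Bags: B1 = {0, 1, 2, 3}
Tree: (single bag)
With just one bag of size 4, the width is 4 − 1 = 3, so tw(G) ≤ 3. Conversely, {0, 1, 2, 3} is a clique of size 4, and the vertices of any clique must share a bag in every tree decomposition; so some bag has ≥ 4 vertices and tw(G) ≥ 3. Hence tw(G) = 3 exactly.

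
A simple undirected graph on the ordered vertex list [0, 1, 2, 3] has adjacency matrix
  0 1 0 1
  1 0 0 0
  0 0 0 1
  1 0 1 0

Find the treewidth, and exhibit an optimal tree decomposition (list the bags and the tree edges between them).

Treewidth 1.
One optimal decomposition is:
Bags: B1 = {2, 3}  B2 = {0, 3}  B3 = {0, 1}
Tree: B1–B2, B2–B3

Each bag holds 2 vertices, so the decomposition has width 1, which upper-bounds the treewidth. Since G has at least one edge (e.g. 2–3), it is not an edgeless graph, so tw(G) ≥ 1. Hence tw(G) = 1 exactly.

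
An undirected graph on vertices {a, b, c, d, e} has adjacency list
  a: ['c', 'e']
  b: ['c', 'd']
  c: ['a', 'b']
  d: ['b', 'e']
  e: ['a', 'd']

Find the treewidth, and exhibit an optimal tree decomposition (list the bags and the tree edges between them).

The largest bag has 3 vertices, giving width 2; this decomposition certifies tw(G) ≤ 2. Since b–d–e–a–c–b is a cycle in G, G is not acyclic. Forests are exactly the graphs of treewidth ≤ 1, so tw(G) ≥ 2. Therefore the treewidth is 2.

Treewidth 2.
Bags: B1 = {b, d, e}  B2 = {a, b, e}  B3 = {a, b, c}
Tree: B1–B2, B2–B3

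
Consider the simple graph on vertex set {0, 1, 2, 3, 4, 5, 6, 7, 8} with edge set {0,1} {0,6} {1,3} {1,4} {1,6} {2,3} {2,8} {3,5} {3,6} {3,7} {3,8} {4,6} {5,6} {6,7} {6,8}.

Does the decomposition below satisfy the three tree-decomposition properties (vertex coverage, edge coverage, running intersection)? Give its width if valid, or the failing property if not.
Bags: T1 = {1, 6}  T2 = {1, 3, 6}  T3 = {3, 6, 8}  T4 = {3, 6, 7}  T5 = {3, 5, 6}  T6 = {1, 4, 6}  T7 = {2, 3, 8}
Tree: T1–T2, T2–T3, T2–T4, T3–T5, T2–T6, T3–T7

A tree decomposition must satisfy three properties: every vertex lies in some bag; for every edge, both endpoints lie together in some bag; and for every vertex, the bags containing it form a connected subtree. Here vertex 0 appears in no bag, so the decomposition is invalid.

No — vertex 0 appears in no bag.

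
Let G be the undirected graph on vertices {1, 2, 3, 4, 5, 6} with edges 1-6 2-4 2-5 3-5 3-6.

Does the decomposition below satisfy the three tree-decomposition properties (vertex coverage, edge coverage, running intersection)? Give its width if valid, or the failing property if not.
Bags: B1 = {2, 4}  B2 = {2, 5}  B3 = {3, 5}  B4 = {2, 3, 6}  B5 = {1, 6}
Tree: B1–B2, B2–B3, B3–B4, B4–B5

No — bags containing vertex 2 are not connected in the tree.

A tree decomposition must satisfy three properties: every vertex lies in some bag; for every edge, both endpoints lie together in some bag; and for every vertex, the bags containing it form a connected subtree. Here bags containing vertex 2 are not connected in the tree, so the decomposition is invalid.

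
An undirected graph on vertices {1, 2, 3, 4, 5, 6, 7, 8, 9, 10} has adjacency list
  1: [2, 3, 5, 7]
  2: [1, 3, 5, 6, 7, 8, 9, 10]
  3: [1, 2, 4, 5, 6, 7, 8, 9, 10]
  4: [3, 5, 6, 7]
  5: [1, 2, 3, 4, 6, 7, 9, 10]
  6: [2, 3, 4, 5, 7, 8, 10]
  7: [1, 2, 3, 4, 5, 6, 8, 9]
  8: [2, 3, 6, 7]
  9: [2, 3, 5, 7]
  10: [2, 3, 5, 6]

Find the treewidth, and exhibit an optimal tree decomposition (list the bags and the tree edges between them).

Each bag holds 5 vertices, so the decomposition has width 4, which upper-bounds the treewidth. On the other hand G contains the 5-clique {2, 3, 6, 7, 8}. A clique must lie in a single bag of any decomposition, so no decomposition can have width below 4. The upper and lower bounds meet at 4, so that is the treewidth.

Treewidth 4.
Bags: B1 = {2, 3, 6, 7, 8}  B2 = {2, 3, 5, 6, 7}  B3 = {2, 3, 5, 7, 9}  B4 = {3, 4, 5, 6, 7}  B5 = {2, 3, 5, 6, 10}  B6 = {1, 2, 3, 5, 7}
Tree: B1–B2, B2–B3, B2–B4, B2–B5, B2–B6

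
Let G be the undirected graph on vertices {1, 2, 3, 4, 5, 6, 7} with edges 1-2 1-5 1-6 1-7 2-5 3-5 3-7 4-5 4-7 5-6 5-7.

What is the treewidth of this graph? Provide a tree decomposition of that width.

Treewidth 2.
One optimal decomposition is:
Bags: B1 = {1, 5, 7}  B2 = {1, 2, 5}  B3 = {4, 5, 7}  B4 = {1, 5, 6}  B5 = {3, 5, 7}
Tree: B1–B2, B1–B3, B1–B4, B3–B5

The largest bag has 3 vertices, giving width 2; this decomposition certifies tw(G) ≤ 2. On the other hand G contains the 3-clique {1, 2, 5}. A clique must lie in a single bag of any decomposition, so no decomposition can have width below 2. Therefore the treewidth is 2.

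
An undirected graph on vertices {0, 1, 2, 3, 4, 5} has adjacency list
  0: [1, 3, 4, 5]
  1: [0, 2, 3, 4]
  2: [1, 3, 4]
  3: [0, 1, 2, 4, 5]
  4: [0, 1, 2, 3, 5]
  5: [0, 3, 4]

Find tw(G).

A width-3 tree decomposition is:
Bags: B1 = {1, 2, 3, 4}  B2 = {0, 1, 3, 4}  B3 = {0, 3, 4, 5}
Tree: B1–B2, B2–B3
The largest bag has 4 vertices, giving width 3; this decomposition certifies tw(G) ≤ 3. On the other hand G contains the 4-clique {0, 1, 3, 4}. A clique must lie in a single bag of any decomposition, so no decomposition can have width below 3. Therefore the treewidth is 3.

3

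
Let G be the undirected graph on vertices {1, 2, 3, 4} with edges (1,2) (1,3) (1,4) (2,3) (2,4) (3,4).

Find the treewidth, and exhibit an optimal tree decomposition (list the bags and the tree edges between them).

With just one bag of size 4, the width is 4 − 1 = 3, so tw(G) ≤ 3. For the lower bound, the 4 vertices {1, 2, 3, 4} are pairwise adjacent, and any tree decomposition puts a clique entirely inside one bag — forcing width ≥ 3. Hence tw(G) = 3 exactly.

Treewidth 3.
One optimal decomposition is:
Bags: B1 = {1, 2, 3, 4}
Tree: (single bag)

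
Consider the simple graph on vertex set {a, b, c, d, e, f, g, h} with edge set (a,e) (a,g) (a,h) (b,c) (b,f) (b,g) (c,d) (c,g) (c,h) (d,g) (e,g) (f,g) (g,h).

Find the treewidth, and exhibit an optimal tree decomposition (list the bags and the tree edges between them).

Treewidth 2.
Bags: B1 = {b, f, g}  B2 = {b, c, g}  B3 = {c, g, h}  B4 = {c, d, g}  B5 = {a, g, h}  B6 = {a, e, g}
Tree: B1–B2, B2–B3, B2–B4, B3–B5, B5–B6

Each bag holds 3 vertices, so the decomposition has width 2, which upper-bounds the treewidth. On the other hand G contains the 3-clique {a, e, g}. A clique must lie in a single bag of any decomposition, so no decomposition can have width below 2. Combining the bounds, tw(G) = 2.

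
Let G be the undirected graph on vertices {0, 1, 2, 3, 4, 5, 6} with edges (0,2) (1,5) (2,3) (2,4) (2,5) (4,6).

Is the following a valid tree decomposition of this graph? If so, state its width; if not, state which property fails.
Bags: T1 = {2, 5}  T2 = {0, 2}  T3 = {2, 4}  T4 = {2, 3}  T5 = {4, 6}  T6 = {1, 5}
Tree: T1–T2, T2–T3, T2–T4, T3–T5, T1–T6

Yes; width 1.

Vertex coverage: the bags together contain {0, 1, 2, 3, 4, 5, 6}, the full vertex set. Edge coverage: each edge of G has both endpoints in at least one bag. Running intersection: for every vertex, the bags containing it form a connected subtree. All three properties hold, so this is a valid tree decomposition of width max|bag| − 1 = 1, and hence tw(G) ≤ 1.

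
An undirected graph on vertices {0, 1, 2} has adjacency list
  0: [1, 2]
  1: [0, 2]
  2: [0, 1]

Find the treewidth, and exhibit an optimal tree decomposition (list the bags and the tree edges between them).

A single bag containing all 3 vertices is trivially a valid decomposition of width 2. On the other hand G contains the 3-clique {0, 1, 2}. A clique must lie in a single bag of any decomposition, so no decomposition can have width below 2. Therefore the treewidth is 2.

Treewidth 2.
One such decomposition:
Bags: B1 = {0, 1, 2}
Tree: (single bag)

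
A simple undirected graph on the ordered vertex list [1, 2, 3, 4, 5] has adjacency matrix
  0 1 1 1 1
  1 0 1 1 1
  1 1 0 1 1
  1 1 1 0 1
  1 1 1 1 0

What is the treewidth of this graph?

A width-4 tree decomposition is:
Bags: B1 = {1, 2, 3, 4, 5}
Tree: (single bag)
With just one bag of size 5, the width is 5 − 1 = 4, so tw(G) ≤ 4. For the lower bound, the 5 vertices {1, 2, 3, 4, 5} are pairwise adjacent, and any tree decomposition puts a clique entirely inside one bag — forcing width ≥ 4. Hence tw(G) = 4 exactly.

4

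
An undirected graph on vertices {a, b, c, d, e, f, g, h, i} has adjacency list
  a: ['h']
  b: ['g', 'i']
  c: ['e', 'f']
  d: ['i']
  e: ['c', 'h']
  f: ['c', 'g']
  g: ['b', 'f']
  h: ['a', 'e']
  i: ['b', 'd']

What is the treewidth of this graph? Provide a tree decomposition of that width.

Each bag holds 2 vertices, so the decomposition has width 1, which upper-bounds the treewidth. G has an edge, so its treewidth is at least 1. Therefore the treewidth is 1.

Treewidth 1.
One such decomposition:
Bags: B1 = {a, h}  B2 = {e, h}  B3 = {c, e}  B4 = {c, f}  B5 = {f, g}  B6 = {b, g}  B7 = {b, i}  B8 = {d, i}
Tree: B1–B2, B2–B3, B3–B4, B4–B5, B5–B6, B6–B7, B7–B8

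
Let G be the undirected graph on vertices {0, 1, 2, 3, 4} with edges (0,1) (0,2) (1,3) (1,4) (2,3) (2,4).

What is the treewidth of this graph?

A width-2 tree decomposition is:
Bags: B1 = {0, 1, 2}  B2 = {1, 2, 3}  B3 = {1, 2, 4}
Tree: B1–B2, B2–B3
Each bag holds 3 vertices, so the decomposition has width 2, which upper-bounds the treewidth. For the lower bound, G contains the cycle 0–1–3–2–0, so G is not a forest; only forests have treewidth ≤ 1, hence tw(G) ≥ 2. The upper and lower bounds meet at 2, so that is the treewidth.

2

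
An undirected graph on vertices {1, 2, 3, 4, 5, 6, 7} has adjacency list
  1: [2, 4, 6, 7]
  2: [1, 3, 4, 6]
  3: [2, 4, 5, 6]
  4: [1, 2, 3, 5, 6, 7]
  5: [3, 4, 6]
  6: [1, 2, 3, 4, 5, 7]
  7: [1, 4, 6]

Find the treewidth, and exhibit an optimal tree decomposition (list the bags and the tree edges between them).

Every bag has size at most 4, so the width is 4 − 1 = 3 and tw(G) ≤ 3. For the lower bound, the 4 vertices {1, 2, 4, 6} are pairwise adjacent, and any tree decomposition puts a clique entirely inside one bag — forcing width ≥ 3. Hence tw(G) = 3 exactly.

Treewidth 3.
One such decomposition:
Bags: B1 = {1, 2, 4, 6}  B2 = {2, 3, 4, 6}  B3 = {1, 4, 6, 7}  B4 = {3, 4, 5, 6}
Tree: B1–B2, B1–B3, B2–B4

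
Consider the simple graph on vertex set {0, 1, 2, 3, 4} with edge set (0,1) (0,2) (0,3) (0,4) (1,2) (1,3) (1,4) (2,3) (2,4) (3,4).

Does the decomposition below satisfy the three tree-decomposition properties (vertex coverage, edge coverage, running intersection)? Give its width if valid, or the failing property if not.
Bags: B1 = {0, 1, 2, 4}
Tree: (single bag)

A tree decomposition must satisfy three properties: every vertex lies in some bag; for every edge, both endpoints lie together in some bag; and for every vertex, the bags containing it form a connected subtree. Here vertex 3 appears in no bag, so the decomposition is invalid.

No — vertex 3 appears in no bag.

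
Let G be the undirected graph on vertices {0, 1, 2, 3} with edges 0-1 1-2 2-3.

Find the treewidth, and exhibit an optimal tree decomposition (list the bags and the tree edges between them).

Every bag has size at most 2, so the width is 2 − 1 = 1 and tw(G) ≤ 1. Any graph with an edge has treewidth ≥ 1, and G has the edge 0–1. The upper and lower bounds meet at 1, so that is the treewidth.

Treewidth 1.
One optimal decomposition is:
Bags: B1 = {0, 1}  B2 = {1, 2}  B3 = {2, 3}
Tree: B1–B2, B2–B3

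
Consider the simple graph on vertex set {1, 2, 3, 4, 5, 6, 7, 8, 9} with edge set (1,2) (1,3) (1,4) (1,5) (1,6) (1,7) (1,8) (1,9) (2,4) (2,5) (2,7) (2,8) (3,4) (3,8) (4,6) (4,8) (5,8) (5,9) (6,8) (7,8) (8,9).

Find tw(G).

A width-3 tree decomposition is:
Bags: B1 = {1, 2, 4, 8}  B2 = {1, 3, 4, 8}  B3 = {1, 2, 7, 8}  B4 = {1, 2, 5, 8}  B5 = {1, 5, 8, 9}  B6 = {1, 4, 6, 8}
Tree: B1–B2, B1–B3, B1–B4, B4–B5, B2–B6
The largest bag has 4 vertices, giving width 3; this decomposition certifies tw(G) ≤ 3. Conversely, {1, 5, 8, 9} is a clique of size 4, and the vertices of any clique must share a bag in every tree decomposition; so some bag has ≥ 4 vertices and tw(G) ≥ 3. Hence tw(G) = 3 exactly.

3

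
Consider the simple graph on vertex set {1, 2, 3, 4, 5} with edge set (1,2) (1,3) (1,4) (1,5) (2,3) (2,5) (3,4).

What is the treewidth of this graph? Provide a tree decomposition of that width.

Treewidth 2.
One such decomposition:
Bags: B1 = {1, 2, 3}  B2 = {1, 2, 5}  B3 = {1, 3, 4}
Tree: B1–B2, B1–B3

Every bag has size at most 3, so the width is 3 − 1 = 2 and tw(G) ≤ 2. For the lower bound, the 3 vertices {1, 2, 3} are pairwise adjacent, and any tree decomposition puts a clique entirely inside one bag — forcing width ≥ 2. Hence tw(G) = 2 exactly.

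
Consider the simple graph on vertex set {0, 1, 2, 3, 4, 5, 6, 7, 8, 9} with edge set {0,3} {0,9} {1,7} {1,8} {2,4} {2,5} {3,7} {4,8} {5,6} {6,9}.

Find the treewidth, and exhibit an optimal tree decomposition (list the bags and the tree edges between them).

Each bag holds 3 vertices, so the decomposition has width 2, which upper-bounds the treewidth. The edges 7–3–0–9–6–5–2–4–8–1–7 form a cycle, so G is not a tree and its treewidth is at least 2. The upper and lower bounds meet at 2, so that is the treewidth.

Treewidth 2.
Bags: B1 = {0, 3, 7}  B2 = {0, 7, 9}  B3 = {6, 7, 9}  B4 = {5, 6, 7}  B5 = {2, 5, 7}  B6 = {2, 4, 7}  B7 = {4, 7, 8}  B8 = {1, 7, 8}
Tree: B1–B2, B2–B3, B3–B4, B4–B5, B5–B6, B6–B7, B7–B8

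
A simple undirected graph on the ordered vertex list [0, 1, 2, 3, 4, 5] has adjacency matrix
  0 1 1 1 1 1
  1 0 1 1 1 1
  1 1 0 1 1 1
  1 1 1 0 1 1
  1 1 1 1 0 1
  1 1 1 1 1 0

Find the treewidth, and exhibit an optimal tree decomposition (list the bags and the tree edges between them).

Treewidth 5.
One such decomposition:
Bags: B1 = {0, 1, 2, 3, 4, 5}
Tree: (single bag)

With just one bag of size 6, the width is 6 − 1 = 5, so tw(G) ≤ 5. On the other hand G contains the 6-clique {0, 1, 2, 3, 4, 5}. A clique must lie in a single bag of any decomposition, so no decomposition can have width below 5. Therefore the treewidth is 5.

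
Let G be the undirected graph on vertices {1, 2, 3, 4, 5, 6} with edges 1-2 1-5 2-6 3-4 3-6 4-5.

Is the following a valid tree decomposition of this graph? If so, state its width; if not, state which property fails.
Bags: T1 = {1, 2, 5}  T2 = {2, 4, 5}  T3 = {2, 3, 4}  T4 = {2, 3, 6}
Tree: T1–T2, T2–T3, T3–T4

Yes; width 2.

Checking the three conditions: (i) the bags cover all of {1, 2, 3, 4, 5, 6}; (ii) for each edge, some bag contains both endpoints; (iii) the bags containing any fixed vertex form a subtree. All hold, so the decomposition is valid with width 3 − 1 = 2.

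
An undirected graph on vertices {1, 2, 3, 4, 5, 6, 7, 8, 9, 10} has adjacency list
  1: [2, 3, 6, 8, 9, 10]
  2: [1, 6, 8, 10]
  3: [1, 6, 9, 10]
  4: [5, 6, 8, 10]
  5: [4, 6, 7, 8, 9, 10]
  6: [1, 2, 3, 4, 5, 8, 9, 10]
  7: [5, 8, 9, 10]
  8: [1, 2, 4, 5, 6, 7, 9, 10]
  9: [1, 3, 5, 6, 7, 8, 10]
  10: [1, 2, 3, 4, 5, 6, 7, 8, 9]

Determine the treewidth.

A width-4 tree decomposition is:
Bags: B1 = {1, 6, 8, 9, 10}  B2 = {1, 2, 6, 8, 10}  B3 = {1, 3, 6, 9, 10}  B4 = {5, 6, 8, 9, 10}  B5 = {5, 7, 8, 9, 10}  B6 = {4, 5, 6, 8, 10}
Tree: B1–B2, B1–B3, B1–B4, B4–B5, B4–B6
The largest bag has 5 vertices, giving width 4; this decomposition certifies tw(G) ≤ 4. For the lower bound, the 5 vertices {1, 6, 8, 9, 10} are pairwise adjacent, and any tree decomposition puts a clique entirely inside one bag — forcing width ≥ 4. The upper and lower bounds meet at 4, so that is the treewidth.

4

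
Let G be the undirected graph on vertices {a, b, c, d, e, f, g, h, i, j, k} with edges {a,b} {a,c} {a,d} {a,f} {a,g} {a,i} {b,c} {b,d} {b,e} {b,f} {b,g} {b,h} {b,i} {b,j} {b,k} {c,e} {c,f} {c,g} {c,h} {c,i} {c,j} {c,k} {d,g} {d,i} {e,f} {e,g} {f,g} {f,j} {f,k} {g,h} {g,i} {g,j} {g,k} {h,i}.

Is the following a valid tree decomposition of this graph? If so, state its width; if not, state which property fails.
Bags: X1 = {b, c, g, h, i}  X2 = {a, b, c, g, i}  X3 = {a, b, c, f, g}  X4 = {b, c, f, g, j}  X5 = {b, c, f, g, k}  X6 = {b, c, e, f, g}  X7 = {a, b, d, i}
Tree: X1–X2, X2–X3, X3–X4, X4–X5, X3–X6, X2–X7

A tree decomposition must satisfy three properties: every vertex lies in some bag; for every edge, both endpoints lie together in some bag; and for every vertex, the bags containing it form a connected subtree. Here edge (g,d) lies in no bag, so the decomposition is invalid.

No — edge (g,d) lies in no bag.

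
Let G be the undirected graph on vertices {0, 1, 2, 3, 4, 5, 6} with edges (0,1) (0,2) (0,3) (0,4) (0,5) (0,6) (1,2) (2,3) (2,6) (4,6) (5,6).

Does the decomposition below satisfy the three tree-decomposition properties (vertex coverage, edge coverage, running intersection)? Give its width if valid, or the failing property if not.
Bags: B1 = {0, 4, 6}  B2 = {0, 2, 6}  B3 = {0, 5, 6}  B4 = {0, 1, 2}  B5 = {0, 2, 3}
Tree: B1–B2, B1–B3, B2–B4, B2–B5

Yes; width 2.

Every vertex of G appears in some bag (union = {0, 1, 2, 3, 4, 5, 6}); every edge is covered by a bag; and for each vertex v the set of bags containing v is connected in the bag tree. The decomposition is therefore valid. The largest bag has 3 vertices, so the width is 2.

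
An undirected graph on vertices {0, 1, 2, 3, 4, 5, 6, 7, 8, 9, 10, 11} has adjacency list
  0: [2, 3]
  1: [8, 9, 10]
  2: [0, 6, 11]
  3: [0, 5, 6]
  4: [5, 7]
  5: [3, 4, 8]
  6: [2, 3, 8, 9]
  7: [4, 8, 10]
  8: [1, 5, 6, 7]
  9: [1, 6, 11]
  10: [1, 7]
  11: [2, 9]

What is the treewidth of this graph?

A width-3 tree decomposition is:
Bags: B1 = {1, 4, 7, 10}  B2 = {1, 4, 7, 8}  B3 = {1, 4, 5, 8}  B4 = {1, 5, 8, 9}  B5 = {5, 6, 8, 9}  B6 = {3, 5, 6, 9}  B7 = {3, 6, 9, 11}  B8 = {2, 3, 6, 11}  B9 = {0, 2, 3, 11}
Tree: B1–B2, B2–B3, B3–B4, B4–B5, B5–B6, B6–B7, B7–B8, B8–B9
Each bag holds 4 vertices, so the decomposition has width 3, which upper-bounds the treewidth. For the lower bound: the 4 vertex sets {4,7,10}, {1}, {8}, {3,5,6,9} are disjoint, each induces a connected subgraph, and every pair is joined by at least one edge of G. Contracting each set to a single vertex therefore yields K_{4} as a minor, and since treewidth is minor-monotone, tw(G) ≥ tw(K_{4}) = 3. Combining the bounds, tw(G) = 3.

3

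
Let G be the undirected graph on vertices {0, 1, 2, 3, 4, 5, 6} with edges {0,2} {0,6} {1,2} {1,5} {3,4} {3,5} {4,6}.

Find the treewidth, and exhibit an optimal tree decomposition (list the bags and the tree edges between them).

The largest bag has 3 vertices, giving width 2; this decomposition certifies tw(G) ≤ 2. The edges 4–3–5–1–2–0–6–4 form a cycle, so G is not a tree and its treewidth is at least 2. The upper and lower bounds meet at 2, so that is the treewidth.

Treewidth 2.
One such decomposition:
Bags: B1 = {3, 4, 5}  B2 = {1, 4, 5}  B3 = {1, 2, 4}  B4 = {0, 2, 4}  B5 = {0, 4, 6}
Tree: B1–B2, B2–B3, B3–B4, B4–B5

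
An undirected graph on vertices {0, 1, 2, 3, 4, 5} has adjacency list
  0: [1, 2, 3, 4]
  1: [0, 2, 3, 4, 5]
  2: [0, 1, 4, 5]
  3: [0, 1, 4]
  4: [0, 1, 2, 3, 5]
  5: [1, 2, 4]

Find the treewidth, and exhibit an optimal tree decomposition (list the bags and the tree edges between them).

Each bag holds 4 vertices, so the decomposition has width 3, which upper-bounds the treewidth. For the lower bound, the 4 vertices {0, 1, 2, 4} are pairwise adjacent, and any tree decomposition puts a clique entirely inside one bag — forcing width ≥ 3. Therefore the treewidth is 3.

Treewidth 3.
Bags: B1 = {0, 1, 2, 4}  B2 = {1, 2, 4, 5}  B3 = {0, 1, 3, 4}
Tree: B1–B2, B1–B3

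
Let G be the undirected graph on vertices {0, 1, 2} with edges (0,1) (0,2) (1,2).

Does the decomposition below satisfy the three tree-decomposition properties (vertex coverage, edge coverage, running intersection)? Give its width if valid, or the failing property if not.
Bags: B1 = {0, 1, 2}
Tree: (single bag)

Yes; width 2.

Every vertex of G appears in some bag (union = {0, 1, 2}); every edge is covered by a bag; and for each vertex v the set of bags containing v is connected in the bag tree. The decomposition is therefore valid. The largest bag has 3 vertices, so the width is 2.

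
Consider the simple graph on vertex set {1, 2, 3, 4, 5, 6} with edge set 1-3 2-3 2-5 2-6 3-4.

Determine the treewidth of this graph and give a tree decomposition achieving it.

Treewidth 1.
Bags: B1 = {2, 3}  B2 = {2, 6}  B3 = {1, 3}  B4 = {2, 5}  B5 = {3, 4}
Tree: B1–B2, B1–B3, B1–B4, B1–B5

Each bag holds 2 vertices, so the decomposition has width 1, which upper-bounds the treewidth. G has an edge, so its treewidth is at least 1. Hence tw(G) = 1 exactly.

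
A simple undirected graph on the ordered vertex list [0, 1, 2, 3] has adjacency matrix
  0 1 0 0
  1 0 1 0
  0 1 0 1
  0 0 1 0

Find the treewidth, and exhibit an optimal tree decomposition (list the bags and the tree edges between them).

Each bag holds 2 vertices, so the decomposition has width 1, which upper-bounds the treewidth. G has an edge, so its treewidth is at least 1. Hence tw(G) = 1 exactly.

Treewidth 1.
One such decomposition:
Bags: B1 = {1, 2}  B2 = {2, 3}  B3 = {0, 1}
Tree: B1–B2, B1–B3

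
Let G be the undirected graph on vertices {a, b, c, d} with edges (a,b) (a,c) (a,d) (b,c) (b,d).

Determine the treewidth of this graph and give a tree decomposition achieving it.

Treewidth 2.
One such decomposition:
Bags: B1 = {a, b, c}  B2 = {a, b, d}
Tree: B1–B2

Each bag holds 3 vertices, so the decomposition has width 2, which upper-bounds the treewidth. On the other hand G contains the 3-clique {a, b, d}. A clique must lie in a single bag of any decomposition, so no decomposition can have width below 2. Hence tw(G) = 2 exactly.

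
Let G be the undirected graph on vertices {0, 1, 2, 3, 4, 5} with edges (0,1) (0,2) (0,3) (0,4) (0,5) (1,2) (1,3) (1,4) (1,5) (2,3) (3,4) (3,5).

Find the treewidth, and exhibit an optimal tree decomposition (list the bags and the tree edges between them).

Every bag has size at most 4, so the width is 4 − 1 = 3 and tw(G) ≤ 3. For the lower bound, the 4 vertices {0, 1, 2, 3} are pairwise adjacent, and any tree decomposition puts a clique entirely inside one bag — forcing width ≥ 3. Hence tw(G) = 3 exactly.

Treewidth 3.
One optimal decomposition is:
Bags: B1 = {0, 1, 3, 4}  B2 = {0, 1, 2, 3}  B3 = {0, 1, 3, 5}
Tree: B1–B2, B1–B3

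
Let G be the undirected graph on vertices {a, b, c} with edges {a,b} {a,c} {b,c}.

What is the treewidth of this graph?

A width-2 tree decomposition is:
Bags: B1 = {a, b, c}
Tree: (single bag)
With just one bag of size 3, the width is 3 − 1 = 2, so tw(G) ≤ 2. For the lower bound, the 3 vertices {a, b, c} are pairwise adjacent, and any tree decomposition puts a clique entirely inside one bag — forcing width ≥ 2. Therefore the treewidth is 2.

2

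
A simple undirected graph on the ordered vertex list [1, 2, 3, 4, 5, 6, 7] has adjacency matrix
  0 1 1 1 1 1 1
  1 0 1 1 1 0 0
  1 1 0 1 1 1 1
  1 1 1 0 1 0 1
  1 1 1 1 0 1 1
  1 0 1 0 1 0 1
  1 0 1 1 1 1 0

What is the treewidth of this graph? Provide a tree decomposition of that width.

Treewidth 4.
Bags: B1 = {1, 3, 4, 5, 7}  B2 = {1, 2, 3, 4, 5}  B3 = {1, 3, 5, 6, 7}
Tree: B1–B2, B1–B3

The largest bag has 5 vertices, giving width 4; this decomposition certifies tw(G) ≤ 4. On the other hand G contains the 5-clique {1, 2, 3, 4, 5}. A clique must lie in a single bag of any decomposition, so no decomposition can have width below 4. Combining the bounds, tw(G) = 4.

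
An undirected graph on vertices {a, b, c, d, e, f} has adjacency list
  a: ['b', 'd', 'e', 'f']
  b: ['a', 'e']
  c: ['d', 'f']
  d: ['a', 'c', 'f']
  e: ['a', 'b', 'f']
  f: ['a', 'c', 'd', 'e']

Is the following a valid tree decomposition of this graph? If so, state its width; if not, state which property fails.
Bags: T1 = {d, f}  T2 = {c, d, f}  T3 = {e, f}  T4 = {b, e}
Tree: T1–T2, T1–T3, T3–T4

No — vertex a appears in no bag.

A tree decomposition must satisfy three properties: every vertex lies in some bag; for every edge, both endpoints lie together in some bag; and for every vertex, the bags containing it form a connected subtree. Here vertex a appears in no bag, so the decomposition is invalid.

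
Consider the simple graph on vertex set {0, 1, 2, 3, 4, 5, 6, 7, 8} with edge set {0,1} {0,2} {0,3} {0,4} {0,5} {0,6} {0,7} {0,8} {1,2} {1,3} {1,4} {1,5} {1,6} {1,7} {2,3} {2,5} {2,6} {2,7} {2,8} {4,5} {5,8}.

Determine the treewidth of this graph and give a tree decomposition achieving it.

Treewidth 3.
One such decomposition:
Bags: B1 = {0, 1, 2, 6}  B2 = {0, 1, 2, 5}  B3 = {0, 1, 2, 7}  B4 = {0, 2, 5, 8}  B5 = {0, 1, 4, 5}  B6 = {0, 1, 2, 3}
Tree: B1–B2, B1–B3, B2–B4, B2–B5, B1–B6

Each bag holds 4 vertices, so the decomposition has width 3, which upper-bounds the treewidth. Conversely, {0, 2, 5, 8} is a clique of size 4, and the vertices of any clique must share a bag in every tree decomposition; so some bag has ≥ 4 vertices and tw(G) ≥ 3. Hence tw(G) = 3 exactly.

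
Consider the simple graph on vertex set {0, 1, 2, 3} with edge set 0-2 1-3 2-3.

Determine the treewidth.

A width-1 tree decomposition is:
Bags: B1 = {1, 3}  B2 = {2, 3}  B3 = {0, 2}
Tree: B1–B2, B2–B3
Each bag holds 2 vertices, so the decomposition has width 1, which upper-bounds the treewidth. Any graph with an edge has treewidth ≥ 1, and G has the edge 1–3. Therefore the treewidth is 1.

1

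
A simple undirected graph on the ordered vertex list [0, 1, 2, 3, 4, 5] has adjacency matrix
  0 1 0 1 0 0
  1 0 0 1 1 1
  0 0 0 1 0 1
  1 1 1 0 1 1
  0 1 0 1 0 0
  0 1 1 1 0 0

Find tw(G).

A width-2 tree decomposition is:
Bags: B1 = {1, 3, 5}  B2 = {0, 1, 3}  B3 = {1, 3, 4}  B4 = {2, 3, 5}
Tree: B1–B2, B1–B3, B1–B4
Every bag has size at most 3, so the width is 3 − 1 = 2 and tw(G) ≤ 2. Conversely, {0, 1, 3} is a clique of size 3, and the vertices of any clique must share a bag in every tree decomposition; so some bag has ≥ 3 vertices and tw(G) ≥ 2. Hence tw(G) = 2 exactly.

2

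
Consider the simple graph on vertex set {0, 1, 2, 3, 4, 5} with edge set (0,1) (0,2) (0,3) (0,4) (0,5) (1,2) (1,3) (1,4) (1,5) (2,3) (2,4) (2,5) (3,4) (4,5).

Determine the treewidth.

4

A width-4 tree decomposition is:
Bags: B1 = {0, 1, 2, 3, 4}  B2 = {0, 1, 2, 4, 5}
Tree: B1–B2
Every bag has size at most 5, so the width is 5 − 1 = 4 and tw(G) ≤ 4. On the other hand G contains the 5-clique {0, 1, 2, 3, 4}. A clique must lie in a single bag of any decomposition, so no decomposition can have width below 4. Therefore the treewidth is 4.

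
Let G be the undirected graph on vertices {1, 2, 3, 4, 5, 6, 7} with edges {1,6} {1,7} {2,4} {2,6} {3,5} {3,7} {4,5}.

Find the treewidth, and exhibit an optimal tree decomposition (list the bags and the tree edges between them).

Every bag has size at most 3, so the width is 3 − 1 = 2 and tw(G) ≤ 2. The edges 4–5–3–7–1–6–2–4 form a cycle, so G is not a tree and its treewidth is at least 2. Therefore the treewidth is 2.

Treewidth 2.
One such decomposition:
Bags: B1 = {3, 4, 5}  B2 = {3, 4, 7}  B3 = {1, 4, 7}  B4 = {1, 4, 6}  B5 = {2, 4, 6}
Tree: B1–B2, B2–B3, B3–B4, B4–B5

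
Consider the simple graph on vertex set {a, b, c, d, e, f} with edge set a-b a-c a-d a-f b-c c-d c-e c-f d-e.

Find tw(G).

A width-2 tree decomposition is:
Bags: B1 = {a, b, c}  B2 = {a, c, d}  B3 = {c, d, e}  B4 = {a, c, f}
Tree: B1–B2, B2–B3, B2–B4
Every bag has size at most 3, so the width is 3 − 1 = 2 and tw(G) ≤ 2. Conversely, {c, d, e} is a clique of size 3, and the vertices of any clique must share a bag in every tree decomposition; so some bag has ≥ 3 vertices and tw(G) ≥ 2. The upper and lower bounds meet at 2, so that is the treewidth.

2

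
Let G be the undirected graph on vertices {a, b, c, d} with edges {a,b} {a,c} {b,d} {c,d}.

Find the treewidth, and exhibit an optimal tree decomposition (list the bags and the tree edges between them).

The largest bag has 3 vertices, giving width 2; this decomposition certifies tw(G) ≤ 2. Since a–b–d–c–a is a cycle in G, G is not acyclic. Forests are exactly the graphs of treewidth ≤ 1, so tw(G) ≥ 2. Therefore the treewidth is 2.

Treewidth 2.
One optimal decomposition is:
Bags: B1 = {a, b, d}  B2 = {a, c, d}
Tree: B1–B2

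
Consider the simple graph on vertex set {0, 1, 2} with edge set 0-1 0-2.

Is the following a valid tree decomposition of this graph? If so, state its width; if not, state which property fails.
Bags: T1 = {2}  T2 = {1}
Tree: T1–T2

No — vertex 0 appears in no bag.

A tree decomposition must satisfy three properties: every vertex lies in some bag; for every edge, both endpoints lie together in some bag; and for every vertex, the bags containing it form a connected subtree. Here vertex 0 appears in no bag, so the decomposition is invalid.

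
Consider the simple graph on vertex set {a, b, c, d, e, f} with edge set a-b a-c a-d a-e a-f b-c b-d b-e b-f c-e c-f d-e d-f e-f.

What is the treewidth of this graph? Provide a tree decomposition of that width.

The largest bag has 5 vertices, giving width 4; this decomposition certifies tw(G) ≤ 4. For the lower bound, the 5 vertices {a, b, d, e, f} are pairwise adjacent, and any tree decomposition puts a clique entirely inside one bag — forcing width ≥ 4. Combining the bounds, tw(G) = 4.

Treewidth 4.
One optimal decomposition is:
Bags: B1 = {a, b, c, e, f}  B2 = {a, b, d, e, f}
Tree: B1–B2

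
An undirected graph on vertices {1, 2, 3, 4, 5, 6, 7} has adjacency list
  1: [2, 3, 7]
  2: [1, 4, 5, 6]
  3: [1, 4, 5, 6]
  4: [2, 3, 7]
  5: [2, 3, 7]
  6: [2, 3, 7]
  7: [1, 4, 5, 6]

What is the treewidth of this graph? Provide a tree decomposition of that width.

Treewidth 3.
One optimal decomposition is:
Bags: B1 = {1, 2, 3, 7}  B2 = {2, 3, 6, 7}  B3 = {2, 3, 4, 7}  B4 = {2, 3, 5, 7}
Tree: B1–B2, B2–B3, B3–B4

Every bag has size at most 4, so the width is 4 − 1 = 3 and tw(G) ≤ 3. For the lower bound: the 4 vertex sets {1,3}, {6,7}, {2}, {4} are disjoint, each induces a connected subgraph, and every pair is joined by at least one edge of G. Contracting each set to a single vertex therefore yields K_{4} as a minor, and since treewidth is minor-monotone, tw(G) ≥ tw(K_{4}) = 3. Hence tw(G) = 3 exactly.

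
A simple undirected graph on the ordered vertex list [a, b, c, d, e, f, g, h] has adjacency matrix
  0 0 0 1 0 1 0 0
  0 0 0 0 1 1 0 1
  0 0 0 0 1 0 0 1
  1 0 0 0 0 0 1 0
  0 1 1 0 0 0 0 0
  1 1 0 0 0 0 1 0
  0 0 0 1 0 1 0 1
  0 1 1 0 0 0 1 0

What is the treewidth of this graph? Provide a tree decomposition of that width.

Every bag has size at most 3, so the width is 3 − 1 = 2 and tw(G) ≤ 2. For the lower bound, G contains the cycle d–a–f–g–d, so G is not a forest; only forests have treewidth ≤ 1, hence tw(G) ≥ 2. Hence tw(G) = 2 exactly.

Treewidth 2.
One such decomposition:
Bags: B1 = {a, d, g}  B2 = {a, f, g}  B3 = {f, g, h}  B4 = {b, f, h}  B5 = {b, c, h}  B6 = {b, c, e}
Tree: B1–B2, B2–B3, B3–B4, B4–B5, B5–B6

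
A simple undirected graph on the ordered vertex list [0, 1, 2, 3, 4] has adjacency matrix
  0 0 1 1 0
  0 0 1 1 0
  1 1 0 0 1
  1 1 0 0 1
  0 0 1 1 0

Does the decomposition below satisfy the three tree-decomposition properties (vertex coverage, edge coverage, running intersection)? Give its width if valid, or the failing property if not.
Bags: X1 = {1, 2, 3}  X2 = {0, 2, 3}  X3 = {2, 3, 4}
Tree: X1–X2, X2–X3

Yes; width 2.

Checking the three conditions: (i) the bags cover all of {0, 1, 2, 3, 4}; (ii) for each edge, some bag contains both endpoints; (iii) the bags containing any fixed vertex form a subtree. All hold, so the decomposition is valid with width 3 − 1 = 2.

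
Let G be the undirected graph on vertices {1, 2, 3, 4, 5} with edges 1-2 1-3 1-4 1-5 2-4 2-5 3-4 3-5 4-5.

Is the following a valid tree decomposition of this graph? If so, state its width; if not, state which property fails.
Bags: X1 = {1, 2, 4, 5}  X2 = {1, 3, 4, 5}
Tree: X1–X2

Yes; width 3.

Every vertex of G appears in some bag (union = {1, 2, 3, 4, 5}); every edge is covered by a bag; and for each vertex v the set of bags containing v is connected in the bag tree. The decomposition is therefore valid. The largest bag has 4 vertices, so the width is 3.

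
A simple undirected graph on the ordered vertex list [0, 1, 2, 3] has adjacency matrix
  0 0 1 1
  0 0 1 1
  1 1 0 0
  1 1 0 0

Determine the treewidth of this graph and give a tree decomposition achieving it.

Treewidth 2.
One such decomposition:
Bags: B1 = {1, 2, 3}  B2 = {0, 2, 3}
Tree: B1–B2

The largest bag has 3 vertices, giving width 2; this decomposition certifies tw(G) ≤ 2. Since 3–1–2–0–3 is a cycle in G, G is not acyclic. Forests are exactly the graphs of treewidth ≤ 1, so tw(G) ≥ 2. Therefore the treewidth is 2.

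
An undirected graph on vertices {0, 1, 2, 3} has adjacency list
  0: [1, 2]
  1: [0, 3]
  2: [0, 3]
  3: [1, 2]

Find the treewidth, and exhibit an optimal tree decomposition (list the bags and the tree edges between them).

Every bag has size at most 3, so the width is 3 − 1 = 2 and tw(G) ≤ 2. Since 3–2–0–1–3 is a cycle in G, G is not acyclic. Forests are exactly the graphs of treewidth ≤ 1, so tw(G) ≥ 2. The upper and lower bounds meet at 2, so that is the treewidth.

Treewidth 2.
One such decomposition:
Bags: B1 = {0, 2, 3}  B2 = {0, 1, 3}
Tree: B1–B2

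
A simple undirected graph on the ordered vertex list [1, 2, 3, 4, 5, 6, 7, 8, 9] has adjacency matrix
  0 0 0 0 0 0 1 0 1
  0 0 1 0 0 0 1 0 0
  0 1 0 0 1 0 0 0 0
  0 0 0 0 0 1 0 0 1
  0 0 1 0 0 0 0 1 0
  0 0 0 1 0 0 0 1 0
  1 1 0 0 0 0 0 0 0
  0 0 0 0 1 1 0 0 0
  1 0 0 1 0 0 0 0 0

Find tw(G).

2

A width-2 tree decomposition is:
Bags: B1 = {5, 6, 8}  B2 = {4, 5, 6}  B3 = {4, 5, 9}  B4 = {1, 5, 9}  B5 = {1, 5, 7}  B6 = {2, 5, 7}  B7 = {2, 3, 5}
Tree: B1–B2, B2–B3, B3–B4, B4–B5, B5–B6, B6–B7
The largest bag has 3 vertices, giving width 2; this decomposition certifies tw(G) ≤ 2. Since 5–8–6–4–9–1–7–2–3–5 is a cycle in G, G is not acyclic. Forests are exactly the graphs of treewidth ≤ 1, so tw(G) ≥ 2. The upper and lower bounds meet at 2, so that is the treewidth.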